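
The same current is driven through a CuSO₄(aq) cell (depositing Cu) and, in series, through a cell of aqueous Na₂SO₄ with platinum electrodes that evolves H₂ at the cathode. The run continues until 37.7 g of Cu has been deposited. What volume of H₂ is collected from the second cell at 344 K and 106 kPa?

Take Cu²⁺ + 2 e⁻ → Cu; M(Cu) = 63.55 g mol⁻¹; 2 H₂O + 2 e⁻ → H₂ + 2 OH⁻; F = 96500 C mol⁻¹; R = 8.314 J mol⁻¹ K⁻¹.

n(Cu) = 37.7 / 63.55 = 0.5932 mol, so n(e⁻) = 2 × 0.5932 = 1.186 mol.
The cells are in series, so the same 1.186 mol of electrons passes through the second cell.
2 H₂O + 2 e⁻ → H₂ + 2 OH⁻ — 2 mol e⁻ per mol H₂, so n(H₂) = 1.186/2 = 0.5932 mol.
V = nRT/P = (0.5932 × 8.314 × 344) / (106 × 10³) = 0.0160 m³ = 16.0 L.

16.0 L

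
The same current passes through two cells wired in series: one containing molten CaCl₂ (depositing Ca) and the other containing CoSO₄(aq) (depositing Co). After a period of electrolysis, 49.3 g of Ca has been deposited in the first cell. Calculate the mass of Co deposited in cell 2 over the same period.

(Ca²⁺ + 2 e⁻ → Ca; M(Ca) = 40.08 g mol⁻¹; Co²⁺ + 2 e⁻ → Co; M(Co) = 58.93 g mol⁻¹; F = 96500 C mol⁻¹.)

72.5 g

n(Ca) = 49.3 / 40.08 = 1.230 mol.
Since Ca²⁺ + 2 e⁻ → Ca, n(e⁻) passed = 2 × 1.230 = 2.460 mol.
Cells in series carry the same charge, so the same 2.460 mol of electrons passes through cell 2.
Co²⁺ + 2 e⁻ → Co, so n(Co) = 2.460 / 2 = 1.230 mol.
m(Co) = 1.230 × 58.93 = 72.5 g.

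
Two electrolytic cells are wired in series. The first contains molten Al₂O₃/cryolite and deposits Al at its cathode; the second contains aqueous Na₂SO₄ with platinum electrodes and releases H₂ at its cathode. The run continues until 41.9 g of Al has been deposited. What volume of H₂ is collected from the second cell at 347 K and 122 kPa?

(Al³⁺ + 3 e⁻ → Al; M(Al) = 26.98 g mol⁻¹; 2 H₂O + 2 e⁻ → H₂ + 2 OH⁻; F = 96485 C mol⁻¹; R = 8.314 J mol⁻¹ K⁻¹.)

n(Al) = 41.9 / 26.98 = 1.553 mol, so n(e⁻) = 3 × 1.553 = 4.659 mol.
The cells are in series, so the same 4.659 mol of electrons passes through the second cell.
2 H₂O + 2 e⁻ → H₂ + 2 OH⁻ — 2 mol e⁻ per mol H₂, so n(H₂) = 4.659/2 = 2.330 mol.
V = nRT/P = (2.330 × 8.314 × 347) / (122 × 10³) = 0.0551 m³ = 55.1 L.

55.1 L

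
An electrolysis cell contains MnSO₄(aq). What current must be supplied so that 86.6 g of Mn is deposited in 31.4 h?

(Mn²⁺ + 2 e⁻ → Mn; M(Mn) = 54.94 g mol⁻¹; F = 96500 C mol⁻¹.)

2.69 A

n(Mn) = 86.6 / 54.94 = 1.576 mol.
n(e⁻) = 2 × 1.576 = 3.153 mol.
Q = n(e⁻)·F = 3.153 × 96500 = 304200 C.
I = Q/t = 304200 / 113040 s = 2.69 A.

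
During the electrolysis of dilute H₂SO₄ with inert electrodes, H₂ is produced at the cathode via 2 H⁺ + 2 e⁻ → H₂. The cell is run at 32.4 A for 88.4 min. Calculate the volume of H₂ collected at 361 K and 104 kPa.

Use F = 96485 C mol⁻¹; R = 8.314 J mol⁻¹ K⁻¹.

Q = I·t = 32.40 A × 5304.0 s = 171800 C.
n(e⁻) = Q/F = 171800 / 96485 = 1.781 mol.
2 electrons are transferred per H₂ molecule, so n(H₂) = 1.781 / 2 = 0.8906 mol.
V = nRT/P = (0.8906 × 8.314 × 361) / (104 × 10³ Pa) = 0.0257 m³ = 25.7 L.

25.7 L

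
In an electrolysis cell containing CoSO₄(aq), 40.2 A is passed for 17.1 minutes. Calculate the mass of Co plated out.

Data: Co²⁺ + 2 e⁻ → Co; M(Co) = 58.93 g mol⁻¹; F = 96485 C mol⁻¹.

Q = I·t = 40.20 A × 1026.0 s = 41250 C.
n(e⁻) = Q/F = 41250 / 96485 = 0.4275 mol.
Co²⁺ + 2 e⁻ → Co, so n(Co) = n(e⁻)/2 = 0.2137 mol.
m = n·M = 0.2137 × 58.93 = 12.6 g.

12.6 g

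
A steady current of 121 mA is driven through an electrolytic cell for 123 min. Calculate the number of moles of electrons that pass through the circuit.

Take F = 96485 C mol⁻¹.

Q = I·t = 0.1210 A × 7380.0 s = 893.0 C.
n(e⁻) = Q/F = 893.0 / 96485 = 0.00926 mol.

0.00926 mol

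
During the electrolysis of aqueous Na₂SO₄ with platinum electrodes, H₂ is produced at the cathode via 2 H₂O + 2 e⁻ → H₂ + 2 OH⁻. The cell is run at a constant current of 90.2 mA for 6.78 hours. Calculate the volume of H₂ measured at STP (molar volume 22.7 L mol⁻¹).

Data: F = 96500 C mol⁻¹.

Q = I·t = 0.09020 A × 24408 s = 2202 C.
n(e⁻) = Q/F = 2202 / 96500 = 0.02281 mol.
2 electrons are transferred per H₂ molecule, so n(H₂) = 0.02281 / 2 = 0.01141 mol.
V = n × V_m = 0.01141 × 22.7 = 0.259 L.

0.259 L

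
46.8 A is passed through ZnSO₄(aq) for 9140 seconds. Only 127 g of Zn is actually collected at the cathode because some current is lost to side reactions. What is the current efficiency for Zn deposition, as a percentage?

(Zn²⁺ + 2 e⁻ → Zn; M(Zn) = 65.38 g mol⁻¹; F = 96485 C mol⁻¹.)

Q = I·t = 46.80 × 9140.0 = 427800 C; n(e⁻) = 427800/96485 = 4.433 mol.
Theoretical n(Zn) = n(e⁻)/2 = 2.217 mol, i.e. m_theo = 2.217 × 65.38 = 144.9 g.
Efficiency = m_actual / m_theo = 127 / 144.9 = 87.6 %.

87.6 %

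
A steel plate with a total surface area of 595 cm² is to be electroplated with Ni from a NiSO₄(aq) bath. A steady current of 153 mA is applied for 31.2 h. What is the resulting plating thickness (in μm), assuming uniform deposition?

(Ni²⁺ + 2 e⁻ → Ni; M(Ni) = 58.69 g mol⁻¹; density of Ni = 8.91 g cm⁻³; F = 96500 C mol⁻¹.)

9.86 μm

Q = I·t = 0.1530 × 112320 = 17180 C; n(e⁻) = 0.1781 mol.
n(Ni) = n(e⁻)/2 = 0.08904 mol, so m = 0.08904 × 58.69 = 5.226 g.
Volume = m/ρ = 5.226 / 8.91 = 0.5865 cm³.
Thickness = V/A = 0.5865 / 595 = 9.86 × 10⁻⁴ cm = 9.86 μm.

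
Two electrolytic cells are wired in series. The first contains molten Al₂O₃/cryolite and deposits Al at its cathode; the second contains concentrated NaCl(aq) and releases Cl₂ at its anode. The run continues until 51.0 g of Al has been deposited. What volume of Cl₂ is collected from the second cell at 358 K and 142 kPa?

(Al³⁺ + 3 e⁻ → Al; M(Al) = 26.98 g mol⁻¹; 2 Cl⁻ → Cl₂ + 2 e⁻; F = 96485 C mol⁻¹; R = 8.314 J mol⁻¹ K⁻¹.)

n(Al) = 51.0 / 26.98 = 1.890 mol, so n(e⁻) = 3 × 1.890 = 5.671 mol.
The cells are in series, so the same 5.671 mol of electrons passes through the second cell.
2 Cl⁻ → Cl₂ + 2 e⁻ — 2 mol e⁻ per mol Cl₂, so n(Cl₂) = 5.671/2 = 2.835 mol.
V = nRT/P = (2.835 × 8.314 × 358) / (142 × 10³) = 0.0594 m³ = 59.4 L.

59.4 L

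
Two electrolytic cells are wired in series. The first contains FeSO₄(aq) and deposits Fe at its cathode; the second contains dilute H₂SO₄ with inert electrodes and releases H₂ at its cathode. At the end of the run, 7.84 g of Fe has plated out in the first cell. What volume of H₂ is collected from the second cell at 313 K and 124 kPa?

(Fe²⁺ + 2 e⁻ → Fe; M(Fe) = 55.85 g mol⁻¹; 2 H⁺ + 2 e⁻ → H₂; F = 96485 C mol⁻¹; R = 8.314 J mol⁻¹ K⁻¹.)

n(Fe) = 7.84 / 55.85 = 0.1404 mol, so n(e⁻) = 2 × 0.1404 = 0.2808 mol.
The cells are in series, so the same 0.2808 mol of electrons passes through the second cell.
2 H⁺ + 2 e⁻ → H₂ — 2 mol e⁻ per mol H₂, so n(H₂) = 0.2808/2 = 0.1404 mol.
V = nRT/P = (0.1404 × 8.314 × 313) / (124 × 10³) = 0.00295 m³ = 2.95 L.

2.95 L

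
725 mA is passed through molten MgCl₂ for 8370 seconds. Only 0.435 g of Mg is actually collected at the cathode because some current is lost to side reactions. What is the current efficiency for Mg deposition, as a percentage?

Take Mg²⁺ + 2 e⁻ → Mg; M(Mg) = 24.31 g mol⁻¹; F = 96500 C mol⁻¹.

Q = I·t = 0.7250 × 8370.0 = 6068 C; n(e⁻) = 6068/96500 = 0.06288 mol.
Theoretical n(Mg) = n(e⁻)/2 = 0.03144 mol, i.e. m_theo = 0.03144 × 24.31 = 0.7643 g.
Efficiency = m_actual / m_theo = 0.435 / 0.7643 = 56.9 %.

56.9 %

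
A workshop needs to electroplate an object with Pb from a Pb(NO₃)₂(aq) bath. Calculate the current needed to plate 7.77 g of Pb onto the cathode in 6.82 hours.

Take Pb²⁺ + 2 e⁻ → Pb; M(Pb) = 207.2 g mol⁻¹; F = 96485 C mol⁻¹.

0.295 A

n(Pb) = 7.77 / 207.2 = 0.03750 mol.
n(e⁻) = 2 × 0.03750 = 0.07500 mol.
Q = n(e⁻)·F = 0.07500 × 96485 = 7236 C.
I = Q/t = 7236 / 24552 s = 0.295 A.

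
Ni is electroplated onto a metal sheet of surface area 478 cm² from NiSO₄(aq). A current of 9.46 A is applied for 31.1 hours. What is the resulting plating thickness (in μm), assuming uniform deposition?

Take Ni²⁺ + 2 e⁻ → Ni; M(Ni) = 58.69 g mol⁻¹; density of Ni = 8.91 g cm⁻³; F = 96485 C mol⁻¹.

Q = I·t = 9.460 × 111960 = 1059000 C; n(e⁻) = 10.98 mol.
n(Ni) = n(e⁻)/2 = 5.489 mol, so m = 5.489 × 58.69 = 322.1 g.
Volume = m/ρ = 322.1 / 8.91 = 36.15 cm³.
Thickness = V/A = 36.15 / 478 = 0.0756 cm = 756 μm.

756 μm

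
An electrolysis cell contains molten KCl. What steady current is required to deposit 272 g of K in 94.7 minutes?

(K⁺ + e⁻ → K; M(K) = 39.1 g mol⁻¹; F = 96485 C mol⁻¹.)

n(K) = 272 / 39.1 = 6.957 mol.
n(e⁻) = 1 × 6.957 = 6.957 mol.
Q = n(e⁻)·F = 6.957 × 96485 = 671200 C.
I = Q/t = 671200 / 5682.0 s = 118 A.

118 A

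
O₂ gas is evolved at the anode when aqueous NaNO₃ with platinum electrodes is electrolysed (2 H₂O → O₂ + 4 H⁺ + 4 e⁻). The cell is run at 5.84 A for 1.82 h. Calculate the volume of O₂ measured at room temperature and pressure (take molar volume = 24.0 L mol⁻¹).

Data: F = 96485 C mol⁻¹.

2.38 L

Q = I·t = 5.840 A × 6552.0 s = 38260 C.
n(e⁻) = Q/F = 38260 / 96485 = 0.3966 mol.
4 electrons are transferred per O₂ molecule, so n(O₂) = 0.3966 / 4 = 0.09914 mol.
V = n × V_m = 0.09914 × 24.0 = 2.38 L.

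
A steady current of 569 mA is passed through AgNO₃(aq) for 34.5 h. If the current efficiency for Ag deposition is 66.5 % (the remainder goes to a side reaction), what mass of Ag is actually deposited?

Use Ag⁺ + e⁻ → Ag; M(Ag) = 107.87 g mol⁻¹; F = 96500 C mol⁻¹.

Q = I·t = 0.5690 × 124200 = 70670 C.
n(e⁻) = 70670/96500 = 0.7323 mol; theoretically n(Ag) = 0.7323/1 = 0.7323 mol, m_theo = 79.00 g.
At 66.5 % efficiency, m_actual = 0.665 × 79.00 = 52.5 g.

52.5 g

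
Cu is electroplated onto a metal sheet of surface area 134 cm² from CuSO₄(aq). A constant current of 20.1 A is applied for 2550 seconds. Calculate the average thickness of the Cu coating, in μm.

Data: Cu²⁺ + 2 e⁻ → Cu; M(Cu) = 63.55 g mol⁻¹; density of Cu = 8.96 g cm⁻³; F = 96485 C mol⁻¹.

Q = I·t = 20.10 × 2550.0 = 51260 C; n(e⁻) = 0.5312 mol.
n(Cu) = n(e⁻)/2 = 0.2656 mol, so m = 0.2656 × 63.55 = 16.88 g.
Volume = m/ρ = 16.88 / 8.96 = 1.884 cm³.
Thickness = V/A = 1.884 / 134 = 0.0141 cm = 141 μm.

141 μm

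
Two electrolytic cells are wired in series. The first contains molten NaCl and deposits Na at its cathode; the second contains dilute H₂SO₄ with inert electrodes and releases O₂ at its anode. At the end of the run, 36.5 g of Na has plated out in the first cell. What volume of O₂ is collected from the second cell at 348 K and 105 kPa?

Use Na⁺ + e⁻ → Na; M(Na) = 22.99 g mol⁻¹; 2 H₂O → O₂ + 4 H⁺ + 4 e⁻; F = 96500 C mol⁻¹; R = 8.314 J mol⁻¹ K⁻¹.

n(Na) = 36.5 / 22.99 = 1.588 mol, so n(e⁻) = 1 × 1.588 = 1.588 mol.
The cells are in series, so the same 1.588 mol of electrons passes through the second cell.
2 H₂O → O₂ + 4 H⁺ + 4 e⁻ — 4 mol e⁻ per mol O₂, so n(O₂) = 1.588/4 = 0.3969 mol.
V = nRT/P = (0.3969 × 8.314 × 348) / (105 × 10³) = 0.0109 m³ = 10.9 L.

10.9 L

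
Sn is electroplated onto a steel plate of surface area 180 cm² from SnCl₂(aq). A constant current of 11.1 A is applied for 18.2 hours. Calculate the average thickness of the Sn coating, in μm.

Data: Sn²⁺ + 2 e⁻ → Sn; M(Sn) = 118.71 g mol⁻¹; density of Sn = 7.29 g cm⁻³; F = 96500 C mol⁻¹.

Q = I·t = 11.10 × 65520 = 727300 C; n(e⁻) = 7.536 mol.
n(Sn) = n(e⁻)/2 = 3.768 mol, so m = 3.768 × 118.71 = 447.3 g.
Volume = m/ρ = 447.3 / 7.29 = 61.36 cm³.
Thickness = V/A = 61.36 / 180 = 0.341 cm = 3410 μm.

3410 μm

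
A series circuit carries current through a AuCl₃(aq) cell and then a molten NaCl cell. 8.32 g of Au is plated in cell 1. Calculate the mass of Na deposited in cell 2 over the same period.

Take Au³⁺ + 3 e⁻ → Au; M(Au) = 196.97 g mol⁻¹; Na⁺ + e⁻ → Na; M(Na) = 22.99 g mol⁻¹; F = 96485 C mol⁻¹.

2.91 g

n(Au) = 8.32 / 196.97 = 0.04224 mol.
Since Au³⁺ + 3 e⁻ → Au, n(e⁻) passed = 3 × 0.04224 = 0.1267 mol.
Cells in series carry the same charge, so the same 0.1267 mol of electrons passes through cell 2.
Na⁺ + e⁻ → Na, so n(Na) = 0.1267 / 1 = 0.1267 mol.
m(Na) = 0.1267 × 22.99 = 2.91 g.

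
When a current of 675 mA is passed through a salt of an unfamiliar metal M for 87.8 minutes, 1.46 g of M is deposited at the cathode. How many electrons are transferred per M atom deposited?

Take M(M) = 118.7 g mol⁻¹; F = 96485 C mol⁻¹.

Q = I·t = 0.6750 A × 5268.0 s = 3556 C, so n(e⁻) = 3556/96485 = 0.03685 mol.
n(M) deposited = 1.46 / 118.7 = 0.01230 mol.
Electrons per atom = n(e⁻)/n(M) = 0.03685 / 0.01230 = 3.00 ≈ 3, so the ion is M³⁺.

3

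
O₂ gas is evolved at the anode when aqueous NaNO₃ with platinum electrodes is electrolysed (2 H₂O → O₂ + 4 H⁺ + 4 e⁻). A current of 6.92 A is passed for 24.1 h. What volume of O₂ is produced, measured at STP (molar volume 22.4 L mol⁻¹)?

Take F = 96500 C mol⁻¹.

34.8 L

Q = I·t = 6.920 A × 86760 s = 600400 C.
n(e⁻) = Q/F = 600400 / 96500 = 6.222 mol.
4 electrons are transferred per O₂ molecule, so n(O₂) = 6.222 / 4 = 1.555 mol.
V = n × V_m = 1.555 × 22.4 = 34.8 L.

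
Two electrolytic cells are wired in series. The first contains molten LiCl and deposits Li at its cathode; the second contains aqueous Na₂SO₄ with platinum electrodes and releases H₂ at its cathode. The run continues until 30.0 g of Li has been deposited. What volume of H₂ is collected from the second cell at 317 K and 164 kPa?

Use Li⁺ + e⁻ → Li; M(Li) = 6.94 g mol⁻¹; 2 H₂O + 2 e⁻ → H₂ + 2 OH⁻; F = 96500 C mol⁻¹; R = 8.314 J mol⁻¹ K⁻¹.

34.7 L

n(Li) = 30.0 / 6.94 = 4.323 mol, so n(e⁻) = 1 × 4.323 = 4.323 mol.
The cells are in series, so the same 4.323 mol of electrons passes through the second cell.
2 H₂O + 2 e⁻ → H₂ + 2 OH⁻ — 2 mol e⁻ per mol H₂, so n(H₂) = 4.323/2 = 2.161 mol.
V = nRT/P = (2.161 × 8.314 × 317) / (164 × 10³) = 0.0347 m³ = 34.7 L.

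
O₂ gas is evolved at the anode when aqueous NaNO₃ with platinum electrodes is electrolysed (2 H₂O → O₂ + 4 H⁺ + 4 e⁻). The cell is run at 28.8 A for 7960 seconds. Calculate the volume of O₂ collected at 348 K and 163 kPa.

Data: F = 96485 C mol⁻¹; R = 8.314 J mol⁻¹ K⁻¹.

Q = I·t = 28.80 A × 7960.0 s = 229200 C.
n(e⁻) = Q/F = 229200 / 96485 = 2.376 mol.
4 electrons are transferred per O₂ molecule, so n(O₂) = 2.376 / 4 = 0.5940 mol.
V = nRT/P = (0.5940 × 8.314 × 348) / (163 × 10³ Pa) = 0.0105 m³ = 10.5 L.

10.5 L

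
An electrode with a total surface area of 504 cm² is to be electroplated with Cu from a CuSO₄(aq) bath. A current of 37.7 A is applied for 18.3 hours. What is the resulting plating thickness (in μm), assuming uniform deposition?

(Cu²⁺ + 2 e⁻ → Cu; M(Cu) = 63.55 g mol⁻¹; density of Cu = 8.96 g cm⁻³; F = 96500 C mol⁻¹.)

Q = I·t = 37.70 × 65880 = 2484000 C; n(e⁻) = 25.74 mol.
n(Cu) = n(e⁻)/2 = 12.87 mol, so m = 12.87 × 63.55 = 817.8 g.
Volume = m/ρ = 817.8 / 8.96 = 91.27 cm³.
Thickness = V/A = 91.27 / 504 = 0.181 cm = 1810 μm.

1810 μm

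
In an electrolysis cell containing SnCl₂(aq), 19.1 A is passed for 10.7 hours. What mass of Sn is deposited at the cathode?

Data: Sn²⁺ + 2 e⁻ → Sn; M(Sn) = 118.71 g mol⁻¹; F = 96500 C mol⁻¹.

Q = I·t = 19.10 A × 38520 s = 735700 C.
n(e⁻) = Q/F = 735700 / 96500 = 7.624 mol.
Sn²⁺ + 2 e⁻ → Sn, so n(Sn) = n(e⁻)/2 = 3.812 mol.
m = n·M = 3.812 × 118.71 = 453 g.

453 g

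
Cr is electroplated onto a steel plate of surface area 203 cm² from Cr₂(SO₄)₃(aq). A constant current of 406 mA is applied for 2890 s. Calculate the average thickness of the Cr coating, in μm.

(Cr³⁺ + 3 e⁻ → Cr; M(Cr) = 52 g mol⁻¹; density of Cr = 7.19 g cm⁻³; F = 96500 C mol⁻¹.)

Q = I·t = 0.4060 × 2890.0 = 1173 C; n(e⁻) = 0.01216 mol.
n(Cr) = n(e⁻)/3 = 0.004053 mol, so m = 0.004053 × 52 = 0.2108 g.
Volume = m/ρ = 0.2108 / 7.19 = 0.02931 cm³.
Thickness = V/A = 0.02931 / 203 = 1.44 × 10⁻⁴ cm = 1.44 μm.

1.44 μm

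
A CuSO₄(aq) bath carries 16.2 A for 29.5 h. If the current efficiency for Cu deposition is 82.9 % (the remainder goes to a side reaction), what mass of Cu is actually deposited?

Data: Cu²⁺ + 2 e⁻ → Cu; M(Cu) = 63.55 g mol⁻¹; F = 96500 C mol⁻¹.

Q = I·t = 16.20 × 106200 = 1720000 C.
n(e⁻) = 1720000/96500 = 17.83 mol; theoretically n(Cu) = 17.83/2 = 8.914 mol, m_theo = 566.5 g.
At 82.9 % efficiency, m_actual = 0.829 × 566.5 = 470 g.

470 g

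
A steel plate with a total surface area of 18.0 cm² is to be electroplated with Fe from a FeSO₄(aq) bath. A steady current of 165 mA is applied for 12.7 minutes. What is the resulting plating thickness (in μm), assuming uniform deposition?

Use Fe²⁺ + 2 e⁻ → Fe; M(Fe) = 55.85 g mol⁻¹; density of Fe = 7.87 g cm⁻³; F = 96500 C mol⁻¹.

2.57 μm

Q = I·t = 0.1650 × 762.00 = 125.7 C; n(e⁻) = 0.001303 mol.
n(Fe) = n(e⁻)/2 = 0.0006515 mol, so m = 0.0006515 × 55.85 = 0.03638 g.
Volume = m/ρ = 0.03638 / 7.87 = 0.004623 cm³.
Thickness = V/A = 0.004623 / 18.0 = 2.57 × 10⁻⁴ cm = 2.57 μm.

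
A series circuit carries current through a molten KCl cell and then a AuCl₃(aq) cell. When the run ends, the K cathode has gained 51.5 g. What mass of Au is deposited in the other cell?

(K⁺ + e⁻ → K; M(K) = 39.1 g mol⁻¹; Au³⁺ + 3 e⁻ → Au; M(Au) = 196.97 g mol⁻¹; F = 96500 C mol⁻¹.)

n(K) = 51.5 / 39.1 = 1.317 mol.
Since K⁺ + e⁻ → K, n(e⁻) passed = 1 × 1.317 = 1.317 mol.
Cells in series carry the same charge, so the same 1.317 mol of electrons passes through cell 2.
Au³⁺ + 3 e⁻ → Au, so n(Au) = 1.317 / 3 = 0.4390 mol.
m(Au) = 0.4390 × 196.97 = 86.5 g.

86.5 g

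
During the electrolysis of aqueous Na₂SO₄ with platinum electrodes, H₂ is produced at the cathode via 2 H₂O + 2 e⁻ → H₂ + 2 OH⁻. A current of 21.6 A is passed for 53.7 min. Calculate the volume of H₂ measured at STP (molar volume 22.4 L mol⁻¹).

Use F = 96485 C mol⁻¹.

8.08 L

Q = I·t = 21.60 A × 3222.0 s = 69600 C.
n(e⁻) = Q/F = 69600 / 96485 = 0.7213 mol.
2 electrons are transferred per H₂ molecule, so n(H₂) = 0.7213 / 2 = 0.3607 mol.
V = n × V_m = 0.3607 × 22.4 = 8.08 L.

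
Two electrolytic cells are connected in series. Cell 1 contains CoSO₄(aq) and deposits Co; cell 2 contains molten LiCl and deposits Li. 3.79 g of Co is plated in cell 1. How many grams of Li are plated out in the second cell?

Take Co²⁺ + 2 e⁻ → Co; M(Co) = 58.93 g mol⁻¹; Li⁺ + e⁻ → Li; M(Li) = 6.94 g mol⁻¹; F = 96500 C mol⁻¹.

n(Co) = 3.79 / 58.93 = 0.06431 mol.
Since Co²⁺ + 2 e⁻ → Co, n(e⁻) passed = 2 × 0.06431 = 0.1286 mol.
Cells in series carry the same charge, so the same 0.1286 mol of electrons passes through cell 2.
Li⁺ + e⁻ → Li, so n(Li) = 0.1286 / 1 = 0.1286 mol.
m(Li) = 0.1286 × 6.94 = 0.893 g.

0.893 g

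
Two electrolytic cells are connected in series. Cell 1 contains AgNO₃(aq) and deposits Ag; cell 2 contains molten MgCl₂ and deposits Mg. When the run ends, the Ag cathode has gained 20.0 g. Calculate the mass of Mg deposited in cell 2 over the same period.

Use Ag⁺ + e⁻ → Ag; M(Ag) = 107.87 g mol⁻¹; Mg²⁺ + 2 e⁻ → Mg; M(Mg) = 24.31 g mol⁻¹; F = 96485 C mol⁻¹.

n(Ag) = 20.0 / 107.87 = 0.1854 mol.
Since Ag⁺ + e⁻ → Ag, n(e⁻) passed = 1 × 0.1854 = 0.1854 mol.
Cells in series carry the same charge, so the same 0.1854 mol of electrons passes through cell 2.
Mg²⁺ + 2 e⁻ → Mg, so n(Mg) = 0.1854 / 2 = 0.09270 mol.
m(Mg) = 0.09270 × 24.31 = 2.25 g.

2.25 g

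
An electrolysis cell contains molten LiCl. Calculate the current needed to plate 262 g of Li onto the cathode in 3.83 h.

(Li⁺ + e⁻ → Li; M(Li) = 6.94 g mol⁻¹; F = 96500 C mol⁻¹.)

264 A

n(Li) = 262 / 6.94 = 37.75 mol.
n(e⁻) = 1 × 37.75 = 37.75 mol.
Q = n(e⁻)·F = 37.75 × 96500 = 3643000 C.
I = Q/t = 3643000 / 13788 s = 264 A.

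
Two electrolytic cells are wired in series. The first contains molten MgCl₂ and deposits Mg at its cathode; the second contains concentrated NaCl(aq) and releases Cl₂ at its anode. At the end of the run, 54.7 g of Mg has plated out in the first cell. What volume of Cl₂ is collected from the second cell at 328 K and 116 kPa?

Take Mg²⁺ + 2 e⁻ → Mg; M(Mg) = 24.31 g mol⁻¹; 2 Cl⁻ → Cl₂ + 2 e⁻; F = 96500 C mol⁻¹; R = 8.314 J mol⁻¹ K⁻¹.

52.9 L

n(Mg) = 54.7 / 24.31 = 2.250 mol, so n(e⁻) = 2 × 2.250 = 4.500 mol.
The cells are in series, so the same 4.500 mol of electrons passes through the second cell.
2 Cl⁻ → Cl₂ + 2 e⁻ — 2 mol e⁻ per mol Cl₂, so n(Cl₂) = 4.500/2 = 2.250 mol.
V = nRT/P = (2.250 × 8.314 × 328) / (116 × 10³) = 0.0529 m³ = 52.9 L.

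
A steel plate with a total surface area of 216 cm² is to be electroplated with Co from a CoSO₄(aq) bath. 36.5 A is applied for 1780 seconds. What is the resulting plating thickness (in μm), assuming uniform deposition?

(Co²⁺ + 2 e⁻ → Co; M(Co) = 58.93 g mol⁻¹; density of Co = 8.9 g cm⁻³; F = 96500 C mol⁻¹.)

103 μm

Q = I·t = 36.50 × 1780.0 = 64970 C; n(e⁻) = 0.6733 mol.
n(Co) = n(e⁻)/2 = 0.3366 mol, so m = 0.3366 × 58.93 = 19.84 g.
Volume = m/ρ = 19.84 / 8.9 = 2.229 cm³.
Thickness = V/A = 2.229 / 216 = 0.0103 cm = 103 μm.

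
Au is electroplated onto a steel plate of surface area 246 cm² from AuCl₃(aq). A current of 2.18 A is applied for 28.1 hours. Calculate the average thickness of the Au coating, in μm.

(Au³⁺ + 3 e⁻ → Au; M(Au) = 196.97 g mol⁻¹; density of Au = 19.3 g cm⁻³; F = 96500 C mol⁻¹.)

316 μm

Q = I·t = 2.180 × 101160 = 220500 C; n(e⁻) = 2.285 mol.
n(Au) = n(e⁻)/3 = 0.7618 mol, so m = 0.7618 × 196.97 = 150.0 g.
Volume = m/ρ = 150.0 / 19.3 = 7.774 cm³.
Thickness = V/A = 7.774 / 246 = 0.0316 cm = 316 μm.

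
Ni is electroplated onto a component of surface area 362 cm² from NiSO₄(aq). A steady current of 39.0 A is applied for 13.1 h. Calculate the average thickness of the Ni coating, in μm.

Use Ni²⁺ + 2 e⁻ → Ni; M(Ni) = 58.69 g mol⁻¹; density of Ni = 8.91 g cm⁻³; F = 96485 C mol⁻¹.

1730 μm

Q = I·t = 39.00 × 47160 = 1839000 C; n(e⁻) = 19.06 mol.
n(Ni) = n(e⁻)/2 = 9.531 mol, so m = 9.531 × 58.69 = 559.4 g.
Volume = m/ρ = 559.4 / 8.91 = 62.78 cm³.
Thickness = V/A = 62.78 / 362 = 0.173 cm = 1730 μm.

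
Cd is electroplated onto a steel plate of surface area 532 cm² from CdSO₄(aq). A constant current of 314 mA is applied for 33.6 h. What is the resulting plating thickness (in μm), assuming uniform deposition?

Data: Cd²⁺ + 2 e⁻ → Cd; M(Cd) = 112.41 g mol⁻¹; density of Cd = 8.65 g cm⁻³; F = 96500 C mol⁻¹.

48.1 μm

Q = I·t = 0.3140 × 120960 = 37980 C; n(e⁻) = 0.3936 mol.
n(Cd) = n(e⁻)/2 = 0.1968 mol, so m = 0.1968 × 112.41 = 22.12 g.
Volume = m/ρ = 22.12 / 8.65 = 2.557 cm³.
Thickness = V/A = 2.557 / 532 = 0.00481 cm = 48.1 μm.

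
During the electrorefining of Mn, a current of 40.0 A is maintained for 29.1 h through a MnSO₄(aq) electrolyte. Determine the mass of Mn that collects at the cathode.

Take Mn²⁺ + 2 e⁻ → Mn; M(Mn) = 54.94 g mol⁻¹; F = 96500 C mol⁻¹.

1190 g

Q = I·t = 40.00 A × 104760 s = 4190000 C.
n(e⁻) = Q/F = 4190000 / 96500 = 43.42 mol.
Mn²⁺ + 2 e⁻ → Mn, so n(Mn) = n(e⁻)/2 = 21.71 mol.
m = n·M = 21.71 × 54.94 = 1190 g.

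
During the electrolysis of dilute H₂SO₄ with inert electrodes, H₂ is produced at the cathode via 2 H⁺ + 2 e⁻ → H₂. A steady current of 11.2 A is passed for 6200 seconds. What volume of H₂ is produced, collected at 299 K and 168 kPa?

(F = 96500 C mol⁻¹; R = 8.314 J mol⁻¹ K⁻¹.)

5.32 L

Q = I·t = 11.20 A × 6200.0 s = 69440 C.
n(e⁻) = Q/F = 69440 / 96500 = 0.7196 mol.
2 electrons are transferred per H₂ molecule, so n(H₂) = 0.7196 / 2 = 0.3598 mol.
V = nRT/P = (0.3598 × 8.314 × 299) / (168 × 10³ Pa) = 0.00532 m³ = 5.32 L.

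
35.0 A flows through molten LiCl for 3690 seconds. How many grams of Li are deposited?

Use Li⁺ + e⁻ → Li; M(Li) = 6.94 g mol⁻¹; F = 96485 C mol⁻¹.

Q = I·t = 35.00 A × 3690.0 s = 129200 C.
n(e⁻) = Q/F = 129200 / 96485 = 1.339 mol.
Li⁺ + e⁻ → Li, so n(Li) = n(e⁻)/1 = 1.339 mol.
m = n·M = 1.339 × 6.94 = 9.29 g.

9.29 g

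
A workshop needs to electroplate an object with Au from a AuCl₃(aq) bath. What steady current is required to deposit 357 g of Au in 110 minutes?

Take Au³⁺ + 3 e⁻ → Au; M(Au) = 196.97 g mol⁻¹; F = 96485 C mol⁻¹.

n(Au) = 357 / 196.97 = 1.812 mol.
n(e⁻) = 3 × 1.812 = 5.437 mol.
Q = n(e⁻)·F = 5.437 × 96485 = 524600 C.
I = Q/t = 524600 / 6600.0 s = 79.5 A.

79.5 A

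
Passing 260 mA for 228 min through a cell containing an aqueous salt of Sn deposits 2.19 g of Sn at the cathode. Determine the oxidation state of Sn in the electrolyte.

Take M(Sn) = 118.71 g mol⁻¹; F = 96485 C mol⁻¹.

+2

Q = I·t = 0.2600 A × 13680 s = 3557 C, so n(e⁻) = 3557/96485 = 0.03686 mol.
n(Sn) deposited = 2.19 / 118.71 = 0.01845 mol.
Electrons per atom = n(e⁻)/n(Sn) = 0.03686 / 0.01845 = 2.00 ≈ 2, so the ion is Sn²⁺.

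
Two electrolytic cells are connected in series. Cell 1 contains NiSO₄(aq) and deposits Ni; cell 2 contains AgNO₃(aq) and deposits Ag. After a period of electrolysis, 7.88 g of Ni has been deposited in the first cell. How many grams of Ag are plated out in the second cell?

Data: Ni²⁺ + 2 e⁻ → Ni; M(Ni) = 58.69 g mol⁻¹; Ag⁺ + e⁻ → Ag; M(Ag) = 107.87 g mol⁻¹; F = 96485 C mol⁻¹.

29.0 g

n(Ni) = 7.88 / 58.69 = 0.1343 mol.
Since Ni²⁺ + 2 e⁻ → Ni, n(e⁻) passed = 2 × 0.1343 = 0.2685 mol.
Cells in series carry the same charge, so the same 0.2685 mol of electrons passes through cell 2.
Ag⁺ + e⁻ → Ag, so n(Ag) = 0.2685 / 1 = 0.2685 mol.
m(Ag) = 0.2685 × 107.87 = 29.0 g.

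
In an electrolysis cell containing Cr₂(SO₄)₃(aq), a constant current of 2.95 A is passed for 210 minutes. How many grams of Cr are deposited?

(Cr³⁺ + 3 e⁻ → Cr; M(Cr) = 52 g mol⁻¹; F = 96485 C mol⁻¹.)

Q = I·t = 2.950 A × 12600 s = 37170 C.
n(e⁻) = Q/F = 37170 / 96485 = 0.3852 mol.
Cr³⁺ + 3 e⁻ → Cr, so n(Cr) = n(e⁻)/3 = 0.1284 mol.
m = n·M = 0.1284 × 52 = 6.68 g.

6.68 g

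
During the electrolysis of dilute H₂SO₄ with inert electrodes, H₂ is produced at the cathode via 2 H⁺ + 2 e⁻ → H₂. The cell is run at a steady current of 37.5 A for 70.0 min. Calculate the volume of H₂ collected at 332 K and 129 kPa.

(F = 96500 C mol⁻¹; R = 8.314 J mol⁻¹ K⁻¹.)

Q = I·t = 37.50 A × 4200.0 s = 157500 C.
n(e⁻) = Q/F = 157500 / 96500 = 1.632 mol.
2 electrons are transferred per H₂ molecule, so n(H₂) = 1.632 / 2 = 0.8161 mol.
V = nRT/P = (0.8161 × 8.314 × 332) / (129 × 10³ Pa) = 0.0175 m³ = 17.5 L.

17.5 L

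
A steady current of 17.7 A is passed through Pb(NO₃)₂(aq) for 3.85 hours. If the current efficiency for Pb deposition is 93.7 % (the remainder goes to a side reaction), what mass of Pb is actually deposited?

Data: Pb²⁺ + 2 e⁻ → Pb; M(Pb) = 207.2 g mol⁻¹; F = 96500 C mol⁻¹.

247 g

Q = I·t = 17.70 × 13860 = 245300 C.
n(e⁻) = 245300/96500 = 2.542 mol; theoretically n(Pb) = 2.542/2 = 1.271 mol, m_theo = 263.4 g.
At 93.7 % efficiency, m_actual = 0.937 × 263.4 = 247 g.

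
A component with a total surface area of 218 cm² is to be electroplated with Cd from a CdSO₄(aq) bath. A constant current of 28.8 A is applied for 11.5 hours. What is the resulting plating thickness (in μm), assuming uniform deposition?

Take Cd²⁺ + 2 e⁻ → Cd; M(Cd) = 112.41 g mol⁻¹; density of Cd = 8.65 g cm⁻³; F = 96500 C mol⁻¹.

Q = I·t = 28.80 × 41400 = 1192000 C; n(e⁻) = 12.36 mol.
n(Cd) = n(e⁻)/2 = 6.178 mol, so m = 6.178 × 112.41 = 694.4 g.
Volume = m/ρ = 694.4 / 8.65 = 80.28 cm³.
Thickness = V/A = 80.28 / 218 = 0.368 cm = 3680 μm.

3680 μm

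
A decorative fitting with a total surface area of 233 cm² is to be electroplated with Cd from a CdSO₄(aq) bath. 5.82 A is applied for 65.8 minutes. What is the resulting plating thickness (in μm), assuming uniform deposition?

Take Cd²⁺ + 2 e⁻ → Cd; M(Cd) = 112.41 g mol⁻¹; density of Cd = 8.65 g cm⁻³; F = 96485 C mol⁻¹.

66.4 μm

Q = I·t = 5.820 × 3948.0 = 22980 C; n(e⁻) = 0.2381 mol.
n(Cd) = n(e⁻)/2 = 0.1191 mol, so m = 0.1191 × 112.41 = 13.38 g.
Volume = m/ρ = 13.38 / 8.65 = 1.547 cm³.
Thickness = V/A = 1.547 / 233 = 0.00664 cm = 66.4 μm.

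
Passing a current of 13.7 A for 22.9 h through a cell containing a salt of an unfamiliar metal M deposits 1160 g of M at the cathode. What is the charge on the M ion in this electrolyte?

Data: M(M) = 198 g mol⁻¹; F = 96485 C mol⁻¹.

Q = I·t = 13.70 A × 82440 s = 1129000 C, so n(e⁻) = 1129000/96485 = 11.71 mol.
n(M) deposited = 1160 / 198 = 5.859 mol.
Electrons per atom = n(e⁻)/n(M) = 11.71 / 5.859 = 2.00 ≈ 2, so the ion is M²⁺.

+2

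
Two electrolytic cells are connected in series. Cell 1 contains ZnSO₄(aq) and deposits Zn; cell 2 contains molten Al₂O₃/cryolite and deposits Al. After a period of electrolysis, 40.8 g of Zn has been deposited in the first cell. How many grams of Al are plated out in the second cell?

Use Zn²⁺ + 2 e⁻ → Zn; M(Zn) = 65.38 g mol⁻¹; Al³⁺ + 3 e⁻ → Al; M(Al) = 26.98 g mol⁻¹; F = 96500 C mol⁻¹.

n(Zn) = 40.8 / 65.38 = 0.6240 mol.
Since Zn²⁺ + 2 e⁻ → Zn, n(e⁻) passed = 2 × 0.6240 = 1.248 mol.
Cells in series carry the same charge, so the same 1.248 mol of electrons passes through cell 2.
Al³⁺ + 3 e⁻ → Al, so n(Al) = 1.248 / 3 = 0.4160 mol.
m(Al) = 0.4160 × 26.98 = 11.2 g.

11.2 g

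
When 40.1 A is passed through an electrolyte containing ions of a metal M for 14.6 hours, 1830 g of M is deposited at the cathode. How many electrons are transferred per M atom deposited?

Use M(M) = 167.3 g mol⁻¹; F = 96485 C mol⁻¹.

Q = I·t = 40.10 A × 52560 s = 2108000 C, so n(e⁻) = 2108000/96485 = 21.84 mol.
n(M) deposited = 1830 / 167.3 = 10.94 mol.
Electrons per atom = n(e⁻)/n(M) = 21.84 / 10.94 = 2.00 ≈ 2, so the ion is M²⁺.

2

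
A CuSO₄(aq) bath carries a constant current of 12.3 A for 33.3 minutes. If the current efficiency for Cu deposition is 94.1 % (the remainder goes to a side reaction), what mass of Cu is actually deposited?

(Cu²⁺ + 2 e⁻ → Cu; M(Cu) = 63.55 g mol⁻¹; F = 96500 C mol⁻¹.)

7.61 g

Q = I·t = 12.30 × 1998.0 = 24580 C.
n(e⁻) = 24580/96500 = 0.2547 mol; theoretically n(Cu) = 0.2547/2 = 0.1273 mol, m_theo = 8.092 g.
At 94.1 % efficiency, m_actual = 0.941 × 8.092 = 7.61 g.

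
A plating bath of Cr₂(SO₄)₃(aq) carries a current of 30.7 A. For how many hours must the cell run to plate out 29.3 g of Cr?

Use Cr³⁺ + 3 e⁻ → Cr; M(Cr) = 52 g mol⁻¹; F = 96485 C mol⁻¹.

1.48 h

n(Cr) = m/M = 29.3 / 52 = 0.5635 mol.
Each Cr atom requires 3 electrons, so n(e⁻) = 3 × 0.5635 = 1.690 mol.
Q = n(e⁻)·F = 1.690 × 96485 = 163100 C.
t = Q/I = 163100 / 30.70 A = 5313 s = 1.48 h.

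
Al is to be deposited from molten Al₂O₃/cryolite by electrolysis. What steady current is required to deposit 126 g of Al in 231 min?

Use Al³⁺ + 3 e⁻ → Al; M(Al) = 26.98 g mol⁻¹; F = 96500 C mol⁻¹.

n(Al) = 126 / 26.98 = 4.670 mol.
n(e⁻) = 3 × 4.670 = 14.01 mol.
Q = n(e⁻)·F = 14.01 × 96500 = 1352000 C.
I = Q/t = 1352000 / 13860 s = 97.5 A.

97.5 A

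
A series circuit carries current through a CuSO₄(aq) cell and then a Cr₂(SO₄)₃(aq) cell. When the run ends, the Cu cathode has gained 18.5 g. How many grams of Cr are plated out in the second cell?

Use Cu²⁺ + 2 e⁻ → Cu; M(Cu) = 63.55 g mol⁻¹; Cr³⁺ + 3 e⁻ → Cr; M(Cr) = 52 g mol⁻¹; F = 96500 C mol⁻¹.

10.1 g

n(Cu) = 18.5 / 63.55 = 0.2911 mol.
Since Cu²⁺ + 2 e⁻ → Cu, n(e⁻) passed = 2 × 0.2911 = 0.5822 mol.
Cells in series carry the same charge, so the same 0.5822 mol of electrons passes through cell 2.
Cr³⁺ + 3 e⁻ → Cr, so n(Cr) = 0.5822 / 3 = 0.1941 mol.
m(Cr) = 0.1941 × 52 = 10.1 g.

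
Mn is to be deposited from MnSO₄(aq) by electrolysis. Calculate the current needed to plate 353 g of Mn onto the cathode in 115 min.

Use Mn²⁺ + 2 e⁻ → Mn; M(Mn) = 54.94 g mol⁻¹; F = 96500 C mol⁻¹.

n(Mn) = 353 / 54.94 = 6.425 mol.
n(e⁻) = 2 × 6.425 = 12.85 mol.
Q = n(e⁻)·F = 12.85 × 96500 = 1240000 C.
I = Q/t = 1240000 / 6900.0 s = 180 A.

180 A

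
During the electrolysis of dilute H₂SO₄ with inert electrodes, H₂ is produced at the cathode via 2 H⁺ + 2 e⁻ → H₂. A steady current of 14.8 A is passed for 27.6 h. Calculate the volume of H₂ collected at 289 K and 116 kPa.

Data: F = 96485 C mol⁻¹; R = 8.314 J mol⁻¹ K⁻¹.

Q = I·t = 14.80 A × 99360 s = 1471000 C.
n(e⁻) = Q/F = 1471000 / 96485 = 15.24 mol.
2 electrons are transferred per H₂ molecule, so n(H₂) = 15.24 / 2 = 7.621 mol.
V = nRT/P = (7.621 × 8.314 × 289) / (116 × 10³ Pa) = 0.158 m³ = 158 L.

158 L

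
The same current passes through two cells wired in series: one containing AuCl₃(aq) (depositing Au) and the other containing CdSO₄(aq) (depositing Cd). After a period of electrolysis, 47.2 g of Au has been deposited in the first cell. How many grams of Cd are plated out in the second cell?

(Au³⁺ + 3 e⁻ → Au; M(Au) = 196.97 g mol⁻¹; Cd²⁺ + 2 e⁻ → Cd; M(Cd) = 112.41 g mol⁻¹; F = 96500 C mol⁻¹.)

40.4 g

n(Au) = 47.2 / 196.97 = 0.2396 mol.
Since Au³⁺ + 3 e⁻ → Au, n(e⁻) passed = 3 × 0.2396 = 0.7189 mol.
Cells in series carry the same charge, so the same 0.7189 mol of electrons passes through cell 2.
Cd²⁺ + 2 e⁻ → Cd, so n(Cd) = 0.7189 / 2 = 0.3594 mol.
m(Cd) = 0.3594 × 112.41 = 40.4 g.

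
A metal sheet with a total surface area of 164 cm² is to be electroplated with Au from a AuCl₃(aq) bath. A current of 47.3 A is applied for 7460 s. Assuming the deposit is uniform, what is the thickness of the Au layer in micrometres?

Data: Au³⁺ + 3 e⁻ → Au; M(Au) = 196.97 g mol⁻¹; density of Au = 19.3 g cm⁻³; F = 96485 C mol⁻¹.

Q = I·t = 47.30 × 7460.0 = 352900 C; n(e⁻) = 3.657 mol.
n(Au) = n(e⁻)/3 = 1.219 mol, so m = 1.219 × 196.97 = 240.1 g.
Volume = m/ρ = 240.1 / 19.3 = 12.44 cm³.
Thickness = V/A = 12.44 / 164 = 0.0759 cm = 759 μm.

759 μm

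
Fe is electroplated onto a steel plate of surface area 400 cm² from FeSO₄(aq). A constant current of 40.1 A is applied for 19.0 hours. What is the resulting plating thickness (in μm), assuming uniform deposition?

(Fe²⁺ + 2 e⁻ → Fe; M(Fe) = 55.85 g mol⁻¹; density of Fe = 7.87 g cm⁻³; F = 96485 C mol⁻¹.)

Q = I·t = 40.10 × 68400 = 2743000 C; n(e⁻) = 28.43 mol.
n(Fe) = n(e⁻)/2 = 14.21 mol, so m = 14.21 × 55.85 = 793.8 g.
Volume = m/ρ = 793.8 / 7.87 = 100.9 cm³.
Thickness = V/A = 100.9 / 400 = 0.252 cm = 2520 μm.

2520 μm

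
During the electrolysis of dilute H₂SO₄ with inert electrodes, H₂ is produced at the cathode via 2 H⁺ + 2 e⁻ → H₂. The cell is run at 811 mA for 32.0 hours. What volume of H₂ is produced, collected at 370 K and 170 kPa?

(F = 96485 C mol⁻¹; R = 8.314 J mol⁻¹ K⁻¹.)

Q = I·t = 0.8110 A × 115200 s = 93430 C.
n(e⁻) = Q/F = 93430 / 96485 = 0.9683 mol.
2 electrons are transferred per H₂ molecule, so n(H₂) = 0.9683 / 2 = 0.4842 mol.
V = nRT/P = (0.4842 × 8.314 × 370) / (170 × 10³ Pa) = 0.00876 m³ = 8.76 L.

8.76 L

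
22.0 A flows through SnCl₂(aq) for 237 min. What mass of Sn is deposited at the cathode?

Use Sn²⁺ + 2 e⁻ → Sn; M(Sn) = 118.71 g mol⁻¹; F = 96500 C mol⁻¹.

192 g

Q = I·t = 22.00 A × 14220 s = 312800 C.
n(e⁻) = Q/F = 312800 / 96500 = 3.242 mol.
Sn²⁺ + 2 e⁻ → Sn, so n(Sn) = n(e⁻)/2 = 1.621 mol.
m = n·M = 1.621 × 118.71 = 192 g.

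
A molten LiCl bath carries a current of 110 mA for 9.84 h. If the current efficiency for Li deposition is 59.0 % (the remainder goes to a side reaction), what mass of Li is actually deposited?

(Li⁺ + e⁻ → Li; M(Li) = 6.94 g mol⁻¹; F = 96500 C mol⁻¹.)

0.165 g

Q = I·t = 0.1100 × 35424 = 3897 C.
n(e⁻) = 3897/96500 = 0.04038 mol; theoretically n(Li) = 0.04038/1 = 0.04038 mol, m_theo = 0.2802 g.
At 59.0 % efficiency, m_actual = 0.590 × 0.2802 = 0.165 g.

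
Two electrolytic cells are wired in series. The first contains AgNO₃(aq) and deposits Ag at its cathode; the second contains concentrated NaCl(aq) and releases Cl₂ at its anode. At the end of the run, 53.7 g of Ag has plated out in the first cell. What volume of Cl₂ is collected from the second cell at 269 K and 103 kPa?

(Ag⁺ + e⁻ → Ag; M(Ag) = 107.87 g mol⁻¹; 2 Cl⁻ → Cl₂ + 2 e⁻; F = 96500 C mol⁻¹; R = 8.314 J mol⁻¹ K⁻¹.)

n(Ag) = 53.7 / 107.87 = 0.4978 mol, so n(e⁻) = 1 × 0.4978 = 0.4978 mol.
The cells are in series, so the same 0.4978 mol of electrons passes through the second cell.
2 Cl⁻ → Cl₂ + 2 e⁻ — 2 mol e⁻ per mol Cl₂, so n(Cl₂) = 0.4978/2 = 0.2489 mol.
V = nRT/P = (0.2489 × 8.314 × 269) / (103 × 10³) = 0.00540 m³ = 5.40 L.

5.40 L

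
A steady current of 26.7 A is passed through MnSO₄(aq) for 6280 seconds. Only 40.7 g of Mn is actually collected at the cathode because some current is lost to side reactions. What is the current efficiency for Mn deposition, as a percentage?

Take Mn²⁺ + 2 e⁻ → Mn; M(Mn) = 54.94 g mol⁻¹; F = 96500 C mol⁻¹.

85.3 %

Q = I·t = 26.70 × 6280.0 = 167700 C; n(e⁻) = 167700/96500 = 1.738 mol.
Theoretical n(Mn) = n(e⁻)/2 = 0.8688 mol, i.e. m_theo = 0.8688 × 54.94 = 47.73 g.
Efficiency = m_actual / m_theo = 40.7 / 47.73 = 85.3 %.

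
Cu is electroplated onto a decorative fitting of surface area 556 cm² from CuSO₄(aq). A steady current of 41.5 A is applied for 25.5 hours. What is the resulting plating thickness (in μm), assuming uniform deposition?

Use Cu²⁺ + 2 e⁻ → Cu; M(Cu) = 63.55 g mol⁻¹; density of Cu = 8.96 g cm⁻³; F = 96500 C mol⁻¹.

Q = I·t = 41.50 × 91800 = 3810000 C; n(e⁻) = 39.48 mol.
n(Cu) = n(e⁻)/2 = 19.74 mol, so m = 19.74 × 63.55 = 1254 g.
Volume = m/ρ = 1254 / 8.96 = 140.0 cm³.
Thickness = V/A = 140.0 / 556 = 0.252 cm = 2520 μm.

2520 μm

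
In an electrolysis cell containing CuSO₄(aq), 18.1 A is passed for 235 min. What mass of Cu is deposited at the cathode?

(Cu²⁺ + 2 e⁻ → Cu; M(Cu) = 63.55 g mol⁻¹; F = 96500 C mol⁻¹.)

84.0 g

Q = I·t = 18.10 A × 14100 s = 255200 C.
n(e⁻) = Q/F = 255200 / 96500 = 2.645 mol.
Cu²⁺ + 2 e⁻ → Cu, so n(Cu) = n(e⁻)/2 = 1.322 mol.
m = n·M = 1.322 × 63.55 = 84.0 g.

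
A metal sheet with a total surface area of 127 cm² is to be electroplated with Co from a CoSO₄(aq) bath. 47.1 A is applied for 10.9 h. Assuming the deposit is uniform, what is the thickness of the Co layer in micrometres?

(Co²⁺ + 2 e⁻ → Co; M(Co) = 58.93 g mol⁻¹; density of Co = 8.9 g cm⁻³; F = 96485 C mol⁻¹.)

Q = I·t = 47.10 × 39240 = 1848000 C; n(e⁻) = 19.16 mol.
n(Co) = n(e⁻)/2 = 9.578 mol, so m = 9.578 × 58.93 = 564.4 g.
Volume = m/ρ = 564.4 / 8.9 = 63.42 cm³.
Thickness = V/A = 63.42 / 127 = 0.499 cm = 4990 μm.

4990 μm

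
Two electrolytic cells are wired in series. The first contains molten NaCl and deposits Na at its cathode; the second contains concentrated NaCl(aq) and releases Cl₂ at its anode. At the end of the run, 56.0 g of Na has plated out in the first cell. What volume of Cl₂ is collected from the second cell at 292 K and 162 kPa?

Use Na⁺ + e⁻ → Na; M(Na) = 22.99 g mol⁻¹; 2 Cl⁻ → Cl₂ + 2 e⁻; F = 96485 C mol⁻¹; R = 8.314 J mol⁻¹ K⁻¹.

n(Na) = 56.0 / 22.99 = 2.436 mol, so n(e⁻) = 1 × 2.436 = 2.436 mol.
The cells are in series, so the same 2.436 mol of electrons passes through the second cell.
2 Cl⁻ → Cl₂ + 2 e⁻ — 2 mol e⁻ per mol Cl₂, so n(Cl₂) = 2.436/2 = 1.218 mol.
V = nRT/P = (1.218 × 8.314 × 292) / (162 × 10³) = 0.0183 m³ = 18.3 L.

18.3 L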